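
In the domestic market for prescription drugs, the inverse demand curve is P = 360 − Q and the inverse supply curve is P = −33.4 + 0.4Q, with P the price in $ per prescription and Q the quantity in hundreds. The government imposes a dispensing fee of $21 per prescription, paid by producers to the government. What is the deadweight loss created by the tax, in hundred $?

Deadweight loss = $157.5 hundred.

Rewrite in direct form: Qd = 360 − P and Qs = 2.5P + 83.5.
Without the tax, 360 − P = 2.5P + 83.5 gives 3.5P = 276.5, so P* = $79 and Q* = 281.
With the tax collected from producers, supply shifts: Qs = 2.5(P − 21) + 83.5.
Solving gives Q = 266 with consumers paying $94 and producers receiving $73 (the $21 wedge).
Quantity falls by |ΔQ| = |281 − 266| = 15.
DWL = ½ · t · |ΔQ| = ½ · 21 · 15 = $157.5.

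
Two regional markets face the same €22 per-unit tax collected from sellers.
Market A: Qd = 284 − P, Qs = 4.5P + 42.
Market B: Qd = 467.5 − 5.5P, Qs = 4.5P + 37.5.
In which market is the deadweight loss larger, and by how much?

Market B, by €400.95.

Market A: pre-tax P* = €44, Q* = 240; post-tax Q = 222; deadweight loss = €198.
Market B: pre-tax P* = €43, Q* = 231; post-tax Q = 176.55; deadweight loss = €598.95.
Difference: €198 vs €598.95 → market B is larger by €400.95.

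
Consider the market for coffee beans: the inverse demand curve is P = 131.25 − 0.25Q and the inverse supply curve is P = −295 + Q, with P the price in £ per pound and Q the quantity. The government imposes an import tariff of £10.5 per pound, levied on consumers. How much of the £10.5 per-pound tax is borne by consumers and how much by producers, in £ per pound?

Inverting to Q(P) form: Qd = 525 − 4P; Qs = P + 295.
Before the tax: set 525 − 4P = P + 295 → P* = £46, Q* = 341.
With the tax collected from consumers, demand (in seller-price terms) shifts: Qd = 525 − 4(P + 10.5).
Solving gives Q = 332.6 with consumers paying £48.1 and producers receiving £37.6 (the £10.5 wedge).
Burden on consumers: £2.1; on producers: £8.4. (They sum to £10.5.)
The less price-elastic side of the market bears the larger share of a per-unit tax.

Consumers bear £2.1 per pound; producers bear £8.4 per pound.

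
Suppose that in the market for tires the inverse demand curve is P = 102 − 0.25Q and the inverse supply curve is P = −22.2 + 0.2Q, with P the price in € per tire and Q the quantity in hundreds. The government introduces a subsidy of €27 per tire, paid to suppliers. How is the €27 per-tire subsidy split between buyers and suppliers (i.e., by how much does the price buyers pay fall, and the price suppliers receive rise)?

Buyers gain €15 per tire; suppliers gain €12 per tire.

Rewrite in direct form: Qd = 408 − 4P and Qs = 5P + 111.
Without the subsidy, 408 − 4P = 5P + 111 gives 9P = 297, so P* = €33 and Q* = 276.
With a per-unit subsidy paid to suppliers, each receives P + 27 per unit sold, so supply becomes Qs = 5(P + 27) + 111.
Solving gives Q = 336 with buyers paying €18 and suppliers receiving €45 (the €27 wedge).
Gain to buyers: €15; to suppliers: €12. (They sum to €27.)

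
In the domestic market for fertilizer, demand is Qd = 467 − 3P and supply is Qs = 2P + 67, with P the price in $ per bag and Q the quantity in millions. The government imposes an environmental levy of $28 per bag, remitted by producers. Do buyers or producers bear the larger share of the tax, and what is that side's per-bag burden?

Producers bear the larger share: $16.8 per bag.

Before the tax: set 467 − 3P = 2P + 67 → P* = $80, Q* = 227.
With the tax collected from producers, supply shifts: Qs = 2(P − 28) + 67.
New equilibrium: buyers pay $91.2, producers receive $63.2, Q = 193.4. (Wedge: Pb − Ps = 28.)
Per-bag burden: buyers $11.2, producers $16.8.
Producers take the larger share because supply is less price-elastic here (demand slope 3 vs supply slope 2).
The less price-elastic side of the market bears the larger share of a per-unit tax.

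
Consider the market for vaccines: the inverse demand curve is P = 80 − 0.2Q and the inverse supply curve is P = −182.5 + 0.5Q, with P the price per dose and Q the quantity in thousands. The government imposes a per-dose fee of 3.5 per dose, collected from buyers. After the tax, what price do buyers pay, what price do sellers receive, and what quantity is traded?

Rewrite in direct form: Qd = 400 − 5P and Qs = 2P + 365.
Without the tax, 400 − 5P = 2P + 365 gives 7P = 35, so P* = 5 and Q* = 375.
With the tax collected from buyers, demand (in seller-price terms) shifts: Qd = 400 − 5(P + 3.5).
New equilibrium: buyers pay 6, sellers receive 2.5, Q = 370. (Wedge: Pb − Ps = 3.5.)

Buyers pay 6; sellers receive 2.5; quantity = 370.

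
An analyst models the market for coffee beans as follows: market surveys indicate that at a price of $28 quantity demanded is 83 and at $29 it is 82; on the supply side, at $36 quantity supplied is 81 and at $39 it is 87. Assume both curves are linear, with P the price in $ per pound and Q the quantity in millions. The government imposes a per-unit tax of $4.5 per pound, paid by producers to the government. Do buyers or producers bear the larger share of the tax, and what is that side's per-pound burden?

Buyers bear the larger share: $3 per pound.

Demand slope: (82 − 83)/(29 − 28) = -1, so Qd = 111 − P.
Supply slope: (87 − 81)/(39 − 36) = 2, so Qs = 2P + 9.
Without the tax, 111 − P = 2P + 9 gives 3P = 102, so P* = $34 and Q* = 77.
With the tax collected from producers, supply shifts: Qs = 2(P − 4.5) + 9.
Solving gives Q = 74 with buyers paying $37 and producers receiving $32.5 (the $4.5 wedge).
Per-pound burden: buyers $3, producers $1.5.
Buyers take the larger share because demand is less price-elastic here (demand slope 1 vs supply slope 2).
The less price-elastic side of the market bears the larger share of a per-unit tax.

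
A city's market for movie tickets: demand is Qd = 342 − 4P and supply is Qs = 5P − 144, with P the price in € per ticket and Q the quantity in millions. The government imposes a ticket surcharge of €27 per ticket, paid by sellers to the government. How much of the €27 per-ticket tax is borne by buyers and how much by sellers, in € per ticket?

Before the tax: set 342 − 4P = 5P − 144 → P* = €54, Q* = 126.
With the tax collected from sellers, supply shifts: Qs = 5(P − 27) − 144.
New equilibrium: buyers pay €69, sellers receive €42, Q = 66. (Wedge: Pb − Ps = 27.)
Burden on buyers: €15; on sellers: €12. (They sum to €27.)

Buyers bear €15 per ticket; sellers bear €12 per ticket.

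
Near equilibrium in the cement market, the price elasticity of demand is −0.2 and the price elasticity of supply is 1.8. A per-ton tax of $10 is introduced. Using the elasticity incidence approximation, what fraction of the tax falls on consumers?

Consumers' share ≈ 0.9.

Incidence ratio: consumers' share ≈ εs / (εs + |εd|) = 1.8 / (1.8 + 0.2) = 0.9.
Supply is the more elastic side, so consumers bear the larger share.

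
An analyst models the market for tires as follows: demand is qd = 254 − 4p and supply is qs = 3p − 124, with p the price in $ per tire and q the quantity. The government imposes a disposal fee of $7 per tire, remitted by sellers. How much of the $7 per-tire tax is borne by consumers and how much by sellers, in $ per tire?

Without the tax, 254 − 4p = 3p − 124 gives 7p = 378, so p* = $54 and q* = 38.
With the tax collected from sellers, supply shifts: qs = 3(p − 7) − 124.
Solving gives q = 26 with consumers paying $57 and sellers receiving $50 (the $7 wedge).
Burden on consumers: $3; on sellers: $4. (They sum to $7.)

Consumers bear $3 per tire; sellers bear $4 per tire.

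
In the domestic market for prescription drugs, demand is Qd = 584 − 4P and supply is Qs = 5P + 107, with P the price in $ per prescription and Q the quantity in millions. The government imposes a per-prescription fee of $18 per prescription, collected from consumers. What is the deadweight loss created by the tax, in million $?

Before the tax: set 584 − 4P = 5P + 107 → P* = $53, Q* = 372.
With the tax collected from consumers, demand (in seller-price terms) shifts: Qd = 584 − 4(P + 18).
Solving gives Q = 332 with consumers paying $63 and suppliers receiving $45 (the $18 wedge).
Quantity falls by |ΔQ| = |372 − 332| = 40.
DWL = ½ · t · |ΔQ| = ½ · 18 · 40 = $360.

Deadweight loss = $360 million.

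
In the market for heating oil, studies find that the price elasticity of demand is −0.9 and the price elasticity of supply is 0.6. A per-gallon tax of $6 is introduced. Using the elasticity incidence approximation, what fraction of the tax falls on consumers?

Incidence ratio: consumers' share ≈ εs / (εs + |εd|) = 0.6 / (0.6 + 0.9) = 0.4.
Supply is the less elastic side, so consumers bear the smaller share.

Consumers' share ≈ 0.4.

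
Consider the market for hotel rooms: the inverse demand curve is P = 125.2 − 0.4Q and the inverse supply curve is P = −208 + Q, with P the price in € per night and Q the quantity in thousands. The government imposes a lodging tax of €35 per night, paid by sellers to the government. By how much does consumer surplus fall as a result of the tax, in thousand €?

Rewrite in direct form: Qd = 313 − 2.5P and Qs = P + 208.
Without the tax, 313 − 2.5P = P + 208 gives 3.5P = 105, so P* = €30 and Q* = 238.
With the tax collected from sellers, supply shifts: Qs = (P − 35) + 208.
New equilibrium: buyers pay €40, sellers receive €5, Q = 213. (Wedge: Pb − Ps = 35.)
ΔCS is the trapezoid between Q = 213 and Q = 238 of height €10: ½ · (238 + 213) · 10 = €2255.

Consumer surplus falls by €2255 thousand.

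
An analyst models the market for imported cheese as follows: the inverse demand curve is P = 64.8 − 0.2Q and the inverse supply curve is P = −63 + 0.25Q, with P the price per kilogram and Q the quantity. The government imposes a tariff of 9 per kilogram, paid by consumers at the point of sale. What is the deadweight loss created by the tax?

Deadweight loss = 90.

Rewrite in direct form: Qd = 324 − 5P and Qs = 4P + 252.
Without the tax, 324 − 5P = 4P + 252 gives 9P = 72, so P* = 8 and Q* = 284.
With the tax collected from consumers, demand (in seller-price terms) shifts: Qd = 324 − 5(P + 9).
Solving gives Q = 264 with consumers paying 12 and suppliers receiving 3 (the 9 wedge).
Quantity falls by |ΔQ| = |284 − 264| = 20.
DWL = ½ · t · |ΔQ| = ½ · 9 · 20 = 90.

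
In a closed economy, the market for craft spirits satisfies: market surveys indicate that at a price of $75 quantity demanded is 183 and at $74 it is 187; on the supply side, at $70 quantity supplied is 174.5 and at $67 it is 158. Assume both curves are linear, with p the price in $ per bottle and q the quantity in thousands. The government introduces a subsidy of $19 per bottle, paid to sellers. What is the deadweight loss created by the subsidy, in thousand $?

Demand slope: (187 − 183)/(74 − 75) = -4, so qd = 483 − 4p.
Supply slope: (158 − 174.5)/(67 − 70) = 5.5, so qs = 5.5p − 210.5.
Before the subsidy: set 483 − 4p = 5.5p − 210.5 → p* = $73, q* = 191.
With a per-unit subsidy paid to sellers, each receives p + 19 per unit sold, so supply becomes qs = 5.5(p + 19) − 210.5.
New equilibrium: buyers pay $62, sellers receive $81, q = 235. (Wedge: pb − ps = −19.)
Quantity rises by |ΔQ| = |191 − 235| = 44.
DWL = ½ · t · |ΔQ| = ½ · 19 · 44 = $418.

Deadweight loss = $418 thousand.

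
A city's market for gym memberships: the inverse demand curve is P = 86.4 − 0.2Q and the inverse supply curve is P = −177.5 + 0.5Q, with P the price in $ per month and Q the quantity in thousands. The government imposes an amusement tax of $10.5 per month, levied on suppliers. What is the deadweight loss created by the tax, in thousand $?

Rewrite in direct form: Qd = 432 − 5P and Qs = 2P + 355.
Before the tax: set 432 − 5P = 2P + 355 → P* = $11, Q* = 377.
With the tax collected from suppliers, supply shifts: Qs = 2(P − 10.5) + 355.
Solving gives Q = 362 with consumers paying $14 and suppliers receiving $3.5 (the $10.5 wedge).
Quantity falls by |ΔQ| = |377 − 362| = 15.
DWL = ½ · t · |ΔQ| = ½ · 10.5 · 15 = $78.75.

Deadweight loss = $78.75 thousand.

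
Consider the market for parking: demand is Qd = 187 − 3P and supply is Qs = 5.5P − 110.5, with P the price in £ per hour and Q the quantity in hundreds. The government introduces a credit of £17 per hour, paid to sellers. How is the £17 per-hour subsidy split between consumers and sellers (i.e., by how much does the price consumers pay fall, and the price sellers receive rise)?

Without the subsidy, 187 − 3P = 5.5P − 110.5 gives 8.5P = 297.5, so P* = £35 and Q* = 82.
With a per-unit subsidy paid to sellers, each receives P + 17 per unit sold, so supply becomes Qs = 5.5(P + 17) − 110.5.
New equilibrium: consumers pay £24, sellers receive £41, Q = 115. (Wedge: Pb − Ps = −17.)
Gain to consumers: £11; to sellers: £6. (They sum to £17.)

Consumers gain £11 per hour; sellers gain £6 per hour.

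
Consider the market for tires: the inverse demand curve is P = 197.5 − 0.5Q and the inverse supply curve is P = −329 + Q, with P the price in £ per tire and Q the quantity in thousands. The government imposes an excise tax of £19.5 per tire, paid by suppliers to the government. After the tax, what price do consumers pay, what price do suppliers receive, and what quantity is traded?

Consumers pay £28.5; suppliers receive £9; quantity = 338.

Inverting to Q(P) form: Qd = 395 − 2P; Qs = P + 329.
Before the tax: set 395 − 2P = P + 329 → P* = £22, Q* = 351.
With the tax collected from suppliers, supply shifts: Qs = (P − 19.5) + 329.
New equilibrium: consumers pay £28.5, suppliers receive £9, Q = 338. (Wedge: Pb − Ps = 19.5.)
The less price-elastic side of the market bears the larger share of a per-unit tax.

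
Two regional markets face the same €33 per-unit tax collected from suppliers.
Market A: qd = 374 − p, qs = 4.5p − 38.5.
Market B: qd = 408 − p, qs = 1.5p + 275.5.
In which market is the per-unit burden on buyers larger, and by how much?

Market A, by €7.2.

Market A: pre-tax p* = €75, q* = 299; post-tax q = 272; per-unit burden on buyers = €27.
Market B: pre-tax p* = €53, q* = 355; post-tax q = 335.2; per-unit burden on buyers = €19.8.
Difference: €27 vs €19.8 → market A is larger by €7.2.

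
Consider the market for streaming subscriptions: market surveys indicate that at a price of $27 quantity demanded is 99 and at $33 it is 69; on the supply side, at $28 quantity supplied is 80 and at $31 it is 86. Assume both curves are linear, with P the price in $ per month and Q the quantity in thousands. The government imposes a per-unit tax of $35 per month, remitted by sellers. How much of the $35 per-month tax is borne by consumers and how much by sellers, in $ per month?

Consumers bear $10 per month; sellers bear $25 per month.

Demand slope: (69 − 99)/(33 − 27) = -5, so Qd = 234 − 5P.
Supply slope: (86 − 80)/(31 − 28) = 2, so Qs = 2P + 24.
Without the tax, 234 − 5P = 2P + 24 gives 7P = 210, so P* = $30 and Q* = 84.
With the tax collected from sellers, supply shifts: Qs = 2(P − 35) + 24.
Solving gives Q = 34 with consumers paying $40 and sellers receiving $5 (the $35 wedge).
Burden on consumers: $10; on sellers: $25. (They sum to $35.)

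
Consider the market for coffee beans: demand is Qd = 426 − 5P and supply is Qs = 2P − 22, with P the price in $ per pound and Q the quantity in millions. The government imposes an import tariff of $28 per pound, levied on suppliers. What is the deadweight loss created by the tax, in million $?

Without the tax, 426 − 5P = 2P − 22 gives 7P = 448, so P* = $64 and Q* = 106.
With the tax collected from suppliers, supply shifts: Qs = 2(P − 28) − 22.
Solving gives Q = 66 with consumers paying $72 and suppliers receiving $44 (the $28 wedge).
Quantity falls by |ΔQ| = |106 − 66| = 40.
DWL = ½ · t · |ΔQ| = ½ · 28 · 40 = $560.

Deadweight loss = $560 million.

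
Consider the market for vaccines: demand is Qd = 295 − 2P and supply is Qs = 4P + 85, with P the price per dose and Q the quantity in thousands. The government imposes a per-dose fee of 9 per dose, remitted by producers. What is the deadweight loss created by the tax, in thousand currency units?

Deadweight loss = 54 thousand.

Before the tax: set 295 − 2P = 4P + 85 → P* = 35, Q* = 225.
With the tax collected from producers, supply shifts: Qs = 4(P − 9) + 85.
Solving gives Q = 213 with consumers paying 41 and producers receiving 32 (the 9 wedge).
Quantity falls by |ΔQ| = |225 − 213| = 12.
DWL = ½ · t · |ΔQ| = ½ · 9 · 12 = 54.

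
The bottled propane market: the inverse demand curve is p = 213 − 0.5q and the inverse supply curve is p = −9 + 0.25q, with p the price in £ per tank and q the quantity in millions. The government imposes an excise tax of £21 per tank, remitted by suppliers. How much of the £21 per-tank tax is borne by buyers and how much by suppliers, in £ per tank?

Buyers bear £14 per tank; suppliers bear £7 per tank.

Rewrite in direct form: qd = 426 − 2p and qs = 4p + 36.
Without the tax, 426 − 2p = 4p + 36 gives 6p = 390, so p* = £65 and q* = 296.
With the tax collected from suppliers, supply shifts: qs = 4(p − 21) + 36.
Solving gives q = 268 with buyers paying £79 and suppliers receiving £58 (the £21 wedge).
Burden on buyers: £14; on suppliers: £7. (They sum to £21.)
The less price-elastic side of the market bears the larger share of a per-unit tax.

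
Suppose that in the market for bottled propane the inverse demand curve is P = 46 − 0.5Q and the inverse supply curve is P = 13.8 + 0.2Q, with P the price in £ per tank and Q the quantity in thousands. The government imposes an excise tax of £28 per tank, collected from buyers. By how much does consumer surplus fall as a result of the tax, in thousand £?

Rewrite in direct form: Qd = 92 − 2P and Qs = 5P − 69.
Without the tax, 92 − 2P = 5P − 69 gives 7P = 161, so P* = £23 and Q* = 46.
With the tax collected from buyers, demand (in seller-price terms) shifts: Qd = 92 − 2(P + 28).
New equilibrium: buyers pay £43, sellers receive £15, Q = 6. (Wedge: Pb − Ps = 28.)
ΔCS is the trapezoid between Q = 6 and Q = 46 of height £20: ½ · (46 + 6) · 20 = £520.

Consumer surplus falls by £520 thousand.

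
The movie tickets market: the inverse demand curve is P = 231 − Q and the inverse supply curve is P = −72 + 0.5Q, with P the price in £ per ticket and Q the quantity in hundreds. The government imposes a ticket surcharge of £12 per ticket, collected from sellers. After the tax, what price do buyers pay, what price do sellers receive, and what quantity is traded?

Inverting to Q(P) form: Qd = 231 − P; Qs = 2P + 144.
Before the tax: set 231 − P = 2P + 144 → P* = £29, Q* = 202.
With the tax collected from sellers, supply shifts: Qs = 2(P − 12) + 144.
Solving gives Q = 194 with buyers paying £37 and sellers receiving £25 (the £12 wedge).

Buyers pay £37; sellers receive £25; quantity = 194.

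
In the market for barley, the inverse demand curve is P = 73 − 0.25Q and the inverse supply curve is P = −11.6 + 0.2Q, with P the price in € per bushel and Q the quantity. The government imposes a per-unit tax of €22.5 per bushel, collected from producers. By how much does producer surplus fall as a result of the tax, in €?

Inverting to Q(P) form: Qd = 292 − 4P; Qs = 5P + 58.
Without the tax, 292 − 4P = 5P + 58 gives 9P = 234, so P* = €26 and Q* = 188.
With the tax collected from producers, supply shifts: Qs = 5(P − 22.5) + 58.
Solving gives Q = 138 with consumers paying €38.5 and producers receiving €16 (the €22.5 wedge).
ΔPS is the trapezoid between Q = 138 and Q = 188 of height €10: ½ · (188 + 138) · 10 = €1630.

Producer surplus falls by €1630.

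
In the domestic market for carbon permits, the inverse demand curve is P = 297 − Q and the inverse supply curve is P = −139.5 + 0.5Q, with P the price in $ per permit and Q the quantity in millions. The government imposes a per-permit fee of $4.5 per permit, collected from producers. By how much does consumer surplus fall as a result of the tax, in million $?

Inverting to Q(P) form: Qd = 297 − P; Qs = 2P + 279.
Without the tax, 297 − P = 2P + 279 gives 3P = 18, so P* = $6 and Q* = 291.
With the tax collected from producers, supply shifts: Qs = 2(P − 4.5) + 279.
New equilibrium: buyers pay $9, producers receive $4.5, Q = 288. (Wedge: Pb − Ps = 4.5.)
ΔCS is the trapezoid between Q = 288 and Q = 291 of height $3: ½ · (291 + 288) · 3 = $868.5.

Consumer surplus falls by $868.5 million.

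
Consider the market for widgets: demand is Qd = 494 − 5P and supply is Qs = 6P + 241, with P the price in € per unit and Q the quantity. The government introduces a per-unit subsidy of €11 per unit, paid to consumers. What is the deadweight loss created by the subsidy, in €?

Before the subsidy: set 494 − 5P = 6P + 241 → P* = €23, Q* = 379.
With a per-unit subsidy paid to consumers, each effectively pays P − 11, so demand becomes Qd = 494 − 5(P − 11).
New equilibrium: consumers pay €17, producers receive €28, Q = 409. (Wedge: Pb − Ps = −11.)
Quantity rises by |ΔQ| = |379 − 409| = 30.
DWL = ½ · t · |ΔQ| = ½ · 11 · 30 = €165.

Deadweight loss = €165.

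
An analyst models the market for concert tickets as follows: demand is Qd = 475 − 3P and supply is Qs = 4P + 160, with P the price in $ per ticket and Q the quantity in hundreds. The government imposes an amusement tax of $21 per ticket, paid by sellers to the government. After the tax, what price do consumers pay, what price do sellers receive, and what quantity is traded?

Consumers pay $57; sellers receive $36; quantity = 304.

Without the tax, 475 − 3P = 4P + 160 gives 7P = 315, so P* = $45 and Q* = 340.
With the tax collected from sellers, supply shifts: Qs = 4(P − 21) + 160.
Solving gives Q = 304 with consumers paying $57 and sellers receiving $36 (the $21 wedge).
The less price-elastic side of the market bears the larger share of a per-unit tax.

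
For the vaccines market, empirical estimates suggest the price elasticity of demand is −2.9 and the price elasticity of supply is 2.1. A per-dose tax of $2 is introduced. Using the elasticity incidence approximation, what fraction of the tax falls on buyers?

Incidence ratio: buyers' share ≈ εs / (εs + |εd|) = 2.1 / (2.1 + 2.9) = 0.42.
Supply is the less elastic side, so buyers bear the smaller share.

Buyers' share ≈ 0.42.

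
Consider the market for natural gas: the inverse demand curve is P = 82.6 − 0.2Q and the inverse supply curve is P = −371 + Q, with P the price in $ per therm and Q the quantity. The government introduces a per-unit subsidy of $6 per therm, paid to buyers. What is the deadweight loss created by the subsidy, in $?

Deadweight loss = $15.

Rewrite in direct form: Qd = 413 − 5P and Qs = P + 371.
Before the subsidy: set 413 − 5P = P + 371 → P* = $7, Q* = 378.
With a per-unit subsidy paid to buyers, each effectively pays P − 6, so demand becomes Qd = 413 − 5(P − 6).
Solving gives Q = 383 with buyers paying $6 and suppliers receiving $12 (the $6 wedge).
Quantity rises by |ΔQ| = |378 − 383| = 5.
DWL = ½ · t · |ΔQ| = ½ · 6 · 5 = $15.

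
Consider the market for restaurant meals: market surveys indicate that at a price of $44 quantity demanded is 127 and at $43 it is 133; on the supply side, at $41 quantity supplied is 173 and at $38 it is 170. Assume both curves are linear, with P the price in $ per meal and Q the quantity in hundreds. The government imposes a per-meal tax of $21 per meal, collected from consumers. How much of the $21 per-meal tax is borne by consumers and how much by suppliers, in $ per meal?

Demand slope: (133 − 127)/(43 − 44) = -6, so Qd = 391 − 6P.
Supply slope: (170 − 173)/(38 − 41) = 1, so Qs = P + 132.
Before the tax: set 391 − 6P = P + 132 → P* = $37, Q* = 169.
With the tax collected from consumers, demand (in seller-price terms) shifts: Qd = 391 − 6(P + 21).
Solving gives Q = 151 with consumers paying $40 and suppliers receiving $19 (the $21 wedge).
Burden on consumers: $3; on suppliers: $18. (They sum to $21.)

Consumers bear $3 per meal; suppliers bear $18 per meal.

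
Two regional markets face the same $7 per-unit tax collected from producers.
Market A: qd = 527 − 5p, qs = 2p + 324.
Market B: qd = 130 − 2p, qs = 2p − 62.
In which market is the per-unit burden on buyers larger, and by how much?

Market B, by $1.5.

Market A: pre-tax p* = $29, q* = 382; post-tax q = 372; per-unit burden on buyers = $2.
Market B: pre-tax p* = $48, q* = 34; post-tax q = 27; per-unit burden on buyers = $3.5.
Difference: $2 vs $3.5 → market B is larger by $1.5.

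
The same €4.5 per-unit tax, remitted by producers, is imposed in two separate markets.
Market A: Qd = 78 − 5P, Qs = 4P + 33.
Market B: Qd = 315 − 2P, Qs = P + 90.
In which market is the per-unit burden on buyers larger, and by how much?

Market A, by €0.5.

Market A: pre-tax P* = €5, Q* = 53; post-tax Q = 43; per-unit burden on buyers = €2.
Market B: pre-tax P* = €75, Q* = 165; post-tax Q = 162; per-unit burden on buyers = €1.5.
Difference: €2 vs €1.5 → market A is larger by €0.5.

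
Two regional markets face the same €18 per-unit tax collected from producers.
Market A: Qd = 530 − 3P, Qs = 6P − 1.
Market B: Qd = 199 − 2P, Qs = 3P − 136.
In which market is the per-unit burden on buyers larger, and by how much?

Market A, by €1.2.

Market A: pre-tax P* = €59, Q* = 353; post-tax Q = 317; per-unit burden on buyers = €12.
Market B: pre-tax P* = €67, Q* = 65; post-tax Q = 43.4; per-unit burden on buyers = €10.8.
Difference: €12 vs €10.8 → market A is larger by €1.2.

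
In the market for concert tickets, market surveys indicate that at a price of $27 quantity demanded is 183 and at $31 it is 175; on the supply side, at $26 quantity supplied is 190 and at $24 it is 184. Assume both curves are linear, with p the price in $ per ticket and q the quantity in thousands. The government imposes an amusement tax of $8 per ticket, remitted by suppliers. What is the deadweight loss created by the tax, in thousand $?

Demand slope: (175 − 183)/(31 − 27) = -2, so qd = 237 − 2p.
Supply slope: (184 − 190)/(24 − 26) = 3, so qs = 3p + 112.
Before the tax: set 237 − 2p = 3p + 112 → p* = $25, q* = 187.
With the tax collected from suppliers, supply shifts: qs = 3(p − 8) + 112.
Solving gives q = 177.4 with buyers paying $29.8 and suppliers receiving $21.8 (the $8 wedge).
Quantity falls by |ΔQ| = |187 − 177.4| = 9.6.
DWL = ½ · t · |ΔQ| = ½ · 8 · 9.6 = $38.4.

Deadweight loss = $38.4 thousand.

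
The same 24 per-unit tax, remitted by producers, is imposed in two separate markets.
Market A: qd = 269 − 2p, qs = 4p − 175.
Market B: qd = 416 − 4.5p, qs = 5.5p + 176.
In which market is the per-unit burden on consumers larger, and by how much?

Market A, by 2.8.

Market A: pre-tax p* = 74, q* = 121; post-tax q = 89; per-unit burden on consumers = 16.
Market B: pre-tax p* = 24, q* = 308; post-tax q = 248.6; per-unit burden on consumers = 13.2.
Difference: 16 vs 13.2 → market A is larger by 2.8.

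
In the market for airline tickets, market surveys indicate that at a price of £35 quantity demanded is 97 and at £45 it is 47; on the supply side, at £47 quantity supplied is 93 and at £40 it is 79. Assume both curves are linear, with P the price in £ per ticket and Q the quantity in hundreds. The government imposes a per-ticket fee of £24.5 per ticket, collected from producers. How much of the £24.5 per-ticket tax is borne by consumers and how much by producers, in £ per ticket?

Demand slope: (47 − 97)/(45 − 35) = -5, so Qd = 272 − 5P.
Supply slope: (79 − 93)/(40 − 47) = 2, so Qs = 2P − 1.
Before the tax: set 272 − 5P = 2P − 1 → P* = £39, Q* = 77.
With the tax collected from producers, supply shifts: Qs = 2(P − 24.5) − 1.
New equilibrium: consumers pay £46, producers receive £21.5, Q = 42. (Wedge: Pb − Ps = 24.5.)
Burden on consumers: £7; on producers: £17.5. (They sum to £24.5.)
The less price-elastic side of the market bears the larger share of a per-unit tax.

Consumers bear £7 per ticket; producers bear £17.5 per ticket.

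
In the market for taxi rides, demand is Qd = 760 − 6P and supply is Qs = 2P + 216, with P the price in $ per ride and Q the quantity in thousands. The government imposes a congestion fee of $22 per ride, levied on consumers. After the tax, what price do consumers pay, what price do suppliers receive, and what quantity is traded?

Without the tax, 760 − 6P = 2P + 216 gives 8P = 544, so P* = $68 and Q* = 352.
With the tax collected from consumers, demand (in seller-price terms) shifts: Qd = 760 − 6(P + 22).
Solving gives Q = 319 with consumers paying $73.5 and suppliers receiving $51.5 (the $22 wedge).
The less price-elastic side of the market bears the larger share of a per-unit tax.

Consumers pay $73.5; suppliers receive $51.5; quantity = 319.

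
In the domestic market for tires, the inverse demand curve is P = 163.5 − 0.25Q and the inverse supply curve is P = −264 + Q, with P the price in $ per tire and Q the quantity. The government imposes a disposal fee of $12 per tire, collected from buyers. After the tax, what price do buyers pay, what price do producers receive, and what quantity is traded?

Buyers pay $80.4; producers receive $68.4; quantity = 332.4.

Inverting to Q(P) form: Qd = 654 − 4P; Qs = P + 264.
Before the tax: set 654 − 4P = P + 264 → P* = $78, Q* = 342.
With the tax collected from buyers, demand (in seller-price terms) shifts: Qd = 654 − 4(P + 12).
Solving gives Q = 332.4 with buyers paying $80.4 and producers receiving $68.4 (the $12 wedge).
The less price-elastic side of the market bears the larger share of a per-unit tax.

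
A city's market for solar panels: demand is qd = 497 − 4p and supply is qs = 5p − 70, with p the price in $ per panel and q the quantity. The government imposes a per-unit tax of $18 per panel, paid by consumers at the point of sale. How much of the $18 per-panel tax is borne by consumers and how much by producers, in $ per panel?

Before the tax: set 497 − 4p = 5p − 70 → p* = $63, q* = 245.
With the tax collected from consumers, demand (in seller-price terms) shifts: qd = 497 − 4(p + 18).
Solving gives q = 205 with consumers paying $73 and producers receiving $55 (the $18 wedge).
Burden on consumers: $10; on producers: $8. (They sum to $18.)

Consumers bear $10 per panel; producers bear $8 per panel.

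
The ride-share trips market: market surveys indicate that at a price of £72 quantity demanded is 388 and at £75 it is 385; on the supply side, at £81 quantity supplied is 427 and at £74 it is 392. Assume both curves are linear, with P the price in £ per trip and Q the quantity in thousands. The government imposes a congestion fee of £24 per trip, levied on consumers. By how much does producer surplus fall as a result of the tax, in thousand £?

Producer surplus falls by £1508 thousand.

Demand slope: (385 − 388)/(75 − 72) = -1, so Qd = 460 − P.
Supply slope: (392 − 427)/(74 − 81) = 5, so Qs = 5P + 22.
Without the tax, 460 − P = 5P + 22 gives 6P = 438, so P* = £73 and Q* = 387.
With the tax collected from consumers, demand (in seller-price terms) shifts: Qd = 460 − (P + 24).
New equilibrium: consumers pay £93, suppliers receive £69, Q = 367. (Wedge: Pb − Ps = 24.)
ΔPS is the trapezoid between Q = 367 and Q = 387 of height £4: ½ · (387 + 367) · 4 = £1508.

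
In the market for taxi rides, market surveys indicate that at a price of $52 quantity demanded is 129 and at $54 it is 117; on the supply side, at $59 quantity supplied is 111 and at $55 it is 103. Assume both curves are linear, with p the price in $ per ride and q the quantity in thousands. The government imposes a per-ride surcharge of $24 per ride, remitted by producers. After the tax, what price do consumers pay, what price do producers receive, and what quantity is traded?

Consumers pay $62; producers receive $38; quantity = 69.

Demand slope: (117 − 129)/(54 − 52) = -6, so qd = 441 − 6p.
Supply slope: (103 − 111)/(55 − 59) = 2, so qs = 2p − 7.
Without the tax, 441 − 6p = 2p − 7 gives 8p = 448, so p* = $56 and q* = 105.
With the tax collected from producers, supply shifts: qs = 2(p − 24) − 7.
Solving gives q = 69 with consumers paying $62 and producers receiving $38 (the $24 wedge).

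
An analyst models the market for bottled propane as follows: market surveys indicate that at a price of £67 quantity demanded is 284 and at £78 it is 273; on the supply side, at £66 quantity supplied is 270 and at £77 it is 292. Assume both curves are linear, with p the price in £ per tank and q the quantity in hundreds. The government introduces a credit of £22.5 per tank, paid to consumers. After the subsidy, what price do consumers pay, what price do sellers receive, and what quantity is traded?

Demand slope: (273 − 284)/(78 − 67) = -1, so qd = 351 − p.
Supply slope: (292 − 270)/(77 − 66) = 2, so qs = 2p + 138.
Before the subsidy: set 351 − p = 2p + 138 → p* = £71, q* = 280.
With a per-unit subsidy paid to consumers, each effectively pays p − 22.5, so demand becomes qd = 351 − (p − 22.5).
New equilibrium: consumers pay £56, sellers receive £78.5, q = 295. (Wedge: pb − ps = −22.5.)

Consumers pay £56; sellers receive £78.5; quantity = 295.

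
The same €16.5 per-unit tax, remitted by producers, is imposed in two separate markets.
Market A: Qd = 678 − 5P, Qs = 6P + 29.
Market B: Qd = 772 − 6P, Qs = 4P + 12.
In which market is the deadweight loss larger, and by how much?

Market A: pre-tax P* = €59, Q* = 383; post-tax Q = 338; deadweight loss = €371.25.
Market B: pre-tax P* = €76, Q* = 316; post-tax Q = 276.4; deadweight loss = €326.7.
Difference: €371.25 vs €326.7 → market A is larger by €44.55.

Market A, by €44.55.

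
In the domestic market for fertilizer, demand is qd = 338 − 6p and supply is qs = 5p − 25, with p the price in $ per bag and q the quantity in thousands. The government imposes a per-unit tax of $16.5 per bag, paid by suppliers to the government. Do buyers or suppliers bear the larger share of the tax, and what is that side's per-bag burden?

Suppliers bear the larger share: $9 per bag.

Without the tax, 338 − 6p = 5p − 25 gives 11p = 363, so p* = $33 and q* = 140.
With the tax collected from suppliers, supply shifts: qs = 5(p − 16.5) − 25.
Solving gives q = 95 with buyers paying $40.5 and suppliers receiving $24 (the $16.5 wedge).
Per-bag burden: buyers $7.5, suppliers $9.
Suppliers take the larger share because supply is less price-elastic here (demand slope 6 vs supply slope 5).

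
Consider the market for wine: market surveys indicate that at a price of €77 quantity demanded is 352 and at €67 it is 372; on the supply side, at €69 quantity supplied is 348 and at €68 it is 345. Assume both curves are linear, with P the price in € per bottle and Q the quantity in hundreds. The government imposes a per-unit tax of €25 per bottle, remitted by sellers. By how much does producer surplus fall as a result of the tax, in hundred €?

Producer surplus falls by €3450 hundred.

Demand slope: (372 − 352)/(67 − 77) = -2, so Qd = 506 − 2P.
Supply slope: (345 − 348)/(68 − 69) = 3, so Qs = 3P + 141.
Without the tax, 506 − 2P = 3P + 141 gives 5P = 365, so P* = €73 and Q* = 360.
With the tax collected from sellers, supply shifts: Qs = 3(P − 25) + 141.
Solving gives Q = 330 with buyers paying €88 and sellers receiving €63 (the €25 wedge).
ΔPS is the trapezoid between Q = 330 and Q = 360 of height €10: ½ · (360 + 330) · 10 = €3450.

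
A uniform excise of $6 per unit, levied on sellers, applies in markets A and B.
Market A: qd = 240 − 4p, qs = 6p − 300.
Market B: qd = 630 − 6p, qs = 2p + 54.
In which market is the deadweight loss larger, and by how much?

Market A, by $16.2.

Market A: pre-tax p* = $54, q* = 24; post-tax q = 9.6; deadweight loss = $43.2.
Market B: pre-tax p* = $72, q* = 198; post-tax q = 189; deadweight loss = $27.
Difference: $43.2 vs $27 → market A is larger by $16.2.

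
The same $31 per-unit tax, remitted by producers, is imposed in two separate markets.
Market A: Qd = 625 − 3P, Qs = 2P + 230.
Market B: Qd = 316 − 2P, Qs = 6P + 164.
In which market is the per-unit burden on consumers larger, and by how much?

Market A: pre-tax P* = $79, Q* = 388; post-tax Q = 350.8; per-unit burden on consumers = $12.4.
Market B: pre-tax P* = $19, Q* = 278; post-tax Q = 231.5; per-unit burden on consumers = $23.25.
Difference: $12.4 vs $23.25 → market B is larger by $10.85.

Market B, by $10.85.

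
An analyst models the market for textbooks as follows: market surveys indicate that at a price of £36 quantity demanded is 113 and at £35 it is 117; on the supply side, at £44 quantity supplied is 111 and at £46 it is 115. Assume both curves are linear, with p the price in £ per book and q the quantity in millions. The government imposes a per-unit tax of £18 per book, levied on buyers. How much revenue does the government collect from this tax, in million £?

Demand slope: (117 − 113)/(35 − 36) = -4, so qd = 257 − 4p.
Supply slope: (115 − 111)/(46 − 44) = 2, so qs = 2p + 23.
Without the tax, 257 − 4p = 2p + 23 gives 6p = 234, so p* = £39 and q* = 101.
With the tax collected from buyers, demand (in seller-price terms) shifts: qd = 257 − 4(p + 18).
New equilibrium: buyers pay £45, sellers receive £27, q = 77. (Wedge: pb − ps = 18.)
Revenue = t · Q = 18 · 77 = £1386.

Tax revenue = £1386 million.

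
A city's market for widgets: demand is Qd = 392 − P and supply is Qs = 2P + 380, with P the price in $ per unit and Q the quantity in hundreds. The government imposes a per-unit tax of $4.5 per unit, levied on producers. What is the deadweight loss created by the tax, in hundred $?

Without the tax, 392 − P = 2P + 380 gives 3P = 12, so P* = $4 and Q* = 388.
With the tax collected from producers, supply shifts: Qs = 2(P − 4.5) + 380.
Solving gives Q = 385 with consumers paying $7 and producers receiving $2.5 (the $4.5 wedge).
Quantity falls by |ΔQ| = |388 − 385| = 3.
DWL = ½ · t · |ΔQ| = ½ · 4.5 · 3 = $6.75.

Deadweight loss = $6.75 hundred.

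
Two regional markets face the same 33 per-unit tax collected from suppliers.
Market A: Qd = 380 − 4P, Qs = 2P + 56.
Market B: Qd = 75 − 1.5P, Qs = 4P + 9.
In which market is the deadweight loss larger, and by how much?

Market A, by 132.

Market A: pre-tax P* = 54, Q* = 164; post-tax Q = 120; deadweight loss = 726.
Market B: pre-tax P* = 12, Q* = 57; post-tax Q = 21; deadweight loss = 594.
Difference: 726 vs 594 → market A is larger by 132.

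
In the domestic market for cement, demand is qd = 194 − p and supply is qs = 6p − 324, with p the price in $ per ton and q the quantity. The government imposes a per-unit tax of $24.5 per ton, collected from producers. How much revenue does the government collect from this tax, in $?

Tax revenue = $2425.5.

Before the tax: set 194 − p = 6p − 324 → p* = $74, q* = 120.
With the tax collected from producers, supply shifts: qs = 6(p − 24.5) − 324.
New equilibrium: buyers pay $95, producers receive $70.5, q = 99. (Wedge: pb − ps = 24.5.)
Revenue = t · Q = 24.5 · 99 = $2425.5.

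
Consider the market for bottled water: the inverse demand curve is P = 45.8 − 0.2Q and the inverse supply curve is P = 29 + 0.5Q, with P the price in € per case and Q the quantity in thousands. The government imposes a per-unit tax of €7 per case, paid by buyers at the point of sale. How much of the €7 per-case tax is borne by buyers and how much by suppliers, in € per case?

Buyers bear €2 per case; suppliers bear €5 per case.

Rewrite in direct form: Qd = 229 − 5P and Qs = 2P − 58.
Before the tax: set 229 − 5P = 2P − 58 → P* = €41, Q* = 24.
With the tax collected from buyers, demand (in seller-price terms) shifts: Qd = 229 − 5(P + 7).
New equilibrium: buyers pay €43, suppliers receive €36, Q = 14. (Wedge: Pb − Ps = 7.)
Burden on buyers: €2; on suppliers: €5. (They sum to €7.)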